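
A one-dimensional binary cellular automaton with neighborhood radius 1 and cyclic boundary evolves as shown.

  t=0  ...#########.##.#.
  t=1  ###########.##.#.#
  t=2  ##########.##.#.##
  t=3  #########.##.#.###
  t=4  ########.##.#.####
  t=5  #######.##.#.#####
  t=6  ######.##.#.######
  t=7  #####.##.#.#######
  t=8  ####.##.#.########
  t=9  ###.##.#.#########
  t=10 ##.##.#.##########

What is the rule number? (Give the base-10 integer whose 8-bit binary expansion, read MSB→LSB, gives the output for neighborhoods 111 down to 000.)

  nb ###: next=#  (t=0,i=4, bit7=1)
  nb ##.: next=.  (t=0,i=11, bit6=0)
  nb #.#: next=#  (t=0,i=12, bit5=1)
  nb #..: next=#  (t=0,i=17, bit4=1)
  nb .##: next=#  (t=0,i=3, bit3=1)
  nb .#.: next=.  (t=0,i=16, bit2=0)
  nb ..#: next=#  (t=0,i=2, bit1=1)
  nb ...: next=#  (t=0,i=0, bit0=1)
  bits 10111011 = 187

187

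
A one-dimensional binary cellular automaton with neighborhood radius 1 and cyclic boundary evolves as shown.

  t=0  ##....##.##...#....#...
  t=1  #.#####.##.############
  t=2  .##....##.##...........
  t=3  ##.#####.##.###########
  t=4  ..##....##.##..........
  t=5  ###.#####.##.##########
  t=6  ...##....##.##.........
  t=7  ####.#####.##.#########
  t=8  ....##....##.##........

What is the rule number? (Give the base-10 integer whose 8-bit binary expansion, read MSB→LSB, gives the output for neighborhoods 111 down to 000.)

63

  nb ###: next=.  (t=1,i=3, bit7=0)
  nb ##.: next=.  (t=0,i=1, bit6=0)
  nb #.#: next=#  (t=0,i=8, bit5=1)
  nb #..: next=#  (t=0,i=2, bit4=1)
  nb .##: next=#  (t=0,i=0, bit3=1)
  nb .#.: next=#  (t=0,i=14, bit2=1)
  nb ..#: next=#  (t=0,i=5, bit1=1)
  nb ...: next=#  (t=0,i=3, bit0=1)
  bits 00111111 = 63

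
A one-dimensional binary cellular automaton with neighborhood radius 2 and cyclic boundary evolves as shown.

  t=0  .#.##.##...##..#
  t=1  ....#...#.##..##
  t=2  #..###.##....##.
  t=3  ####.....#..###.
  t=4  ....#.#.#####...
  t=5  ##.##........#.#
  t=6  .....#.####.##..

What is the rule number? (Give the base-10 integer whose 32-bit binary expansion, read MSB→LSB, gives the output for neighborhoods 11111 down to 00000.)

  [31] ##### => .  t=4,i=10
  [30] ####. => .  t=3,i=2
  [29] ###.# => .  t=2,i=5
  [28] ###.. => .  t=3,i=3
  [27] ##.## => .  t=0,i=5
  [26] ##.#. => .  t=2,i=15
  [25] ##..# => .  t=0,i=13
  [24] ##... => #  t=0,i=8
  [23] #.### => .  t=3,i=0
  [22] #.##. => .  t=0,i=3
  [21] #.#.# => .  t=0,i=1
  [20] #.#.. => #  t=2,i=0
  [19] #..## => #  t=1,i=13
  [18] #..#. => #  t=0,i=14
  [17] #...# => .  t=0,i=9
  [16] #.... => .  t=1,i=1
  [15] .#### => .  t=3,i=1
  [14] .###. => .  t=2,i=4
  [13] .##.# => #  t=0,i=4
  [12] .##.. => .  t=0,i=7
  [11] .#.## => .  t=0,i=2
  [10] .#.#. => .  t=0,i=0
  [9] .#..# => #  t=2,i=1
  [8] .#... => #  t=1,i=5
  [7] ..### => #  t=2,i=3
  [6] ..##. => #  t=0,i=11
  [5] ..#.# => #  t=0,i=15
  [4] ..#.. => #  t=1,i=4
  [3] ...## => #  t=0,i=10
  [2] ...#. => #  t=1,i=3
  [1] ....# => .  t=1,i=2
  [0] ..... => #  t=3,i=6
  bits 00000001000111000010001111111101 = 18621437

18621437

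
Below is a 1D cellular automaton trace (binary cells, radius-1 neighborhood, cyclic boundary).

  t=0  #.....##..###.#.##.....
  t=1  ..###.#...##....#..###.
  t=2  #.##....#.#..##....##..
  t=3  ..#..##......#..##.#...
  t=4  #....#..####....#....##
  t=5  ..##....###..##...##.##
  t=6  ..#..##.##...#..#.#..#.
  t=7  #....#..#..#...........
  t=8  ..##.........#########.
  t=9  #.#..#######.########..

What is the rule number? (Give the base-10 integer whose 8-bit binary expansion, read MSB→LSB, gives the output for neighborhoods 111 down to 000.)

137

  [7] ### => #  t=0,i=11
  [6] ##. => .  t=0,i=7
  [5] #.# => .  t=0,i=13
  [4] #.. => .  t=0,i=1
  [3] .## => #  t=0,i=6
  [2] .#. => .  t=0,i=0
  [1] ..# => .  t=0,i=5
  [0] ... => #  t=0,i=2
  bits 10001001 = 137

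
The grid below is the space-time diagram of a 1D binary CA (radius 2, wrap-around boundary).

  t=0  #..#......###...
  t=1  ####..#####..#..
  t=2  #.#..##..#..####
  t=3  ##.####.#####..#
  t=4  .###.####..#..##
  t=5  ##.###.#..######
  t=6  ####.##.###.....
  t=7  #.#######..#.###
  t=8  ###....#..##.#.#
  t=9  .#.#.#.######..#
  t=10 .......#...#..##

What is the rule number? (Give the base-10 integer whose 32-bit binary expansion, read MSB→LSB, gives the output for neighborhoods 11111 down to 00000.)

  ##### -> .   bit 31 = 0  t=1,i=8
  ####. -> #   bit 30 = 1  t=1,i=2
  ###.# -> #   bit 29 = 1  t=2,i=0
  ###.. -> .   bit 28 = 0  t=0,i=12
  ##.## -> #   bit 27 = 1  t=3,i=2
  ##.#. -> #   bit 26 = 1  t=2,i=1
  ##..# -> .   bit 25 = 0  t=1,i=4
  ##... -> #   bit 24 = 1  t=0,i=13
  #.### -> #   bit 23 = 1  t=3,i=3
  #.##. -> #   bit 22 = 1  t=6,i=5
  #.#.# -> .   bit 21 = 0  t=8,i=13
  #.#.. -> .   bit 20 = 0  t=2,i=2
  #..## -> #   bit 19 = 1  t=1,i=5
  #..#. -> #   bit 18 = 1  t=0,i=2
  #...# -> .   bit 17 = 0  t=0,i=14
  #.... -> .   bit 16 = 0  t=0,i=5
  .#### -> .   bit 15 = 0  t=1,i=1
  .###. -> .   bit 14 = 0  t=0,i=11
  .##.# -> #   bit 13 = 1  t=4,i=15
  .##.. -> #   bit 12 = 1  t=2,i=6
  .#.## -> .   bit 11 = 0  t=7,i=12
  .#.#. -> .   bit 10 = 0  t=9,i=0
  .#..# -> #   bit 9 = 1  t=0,i=1
  .#... -> .   bit 8 = 0  t=0,i=4
  ..### -> #   bit 7 = 1  t=0,i=10
  ..##. -> #   bit 6 = 1  t=2,i=5
  ..#.# -> #   bit 5 = 1  t=7,i=11
  ..#.. -> #   bit 4 = 1  t=0,i=0
  ...## -> #   bit 3 = 1  t=0,i=9
  ...#. -> .   bit 2 = 0  t=0,i=15
  ....# -> #   bit 1 = 1  t=0,i=8
  ..... -> #   bit 0 = 1  t=0,i=6
  bits 01101101110011000011001011111011 = 1842098939

1842098939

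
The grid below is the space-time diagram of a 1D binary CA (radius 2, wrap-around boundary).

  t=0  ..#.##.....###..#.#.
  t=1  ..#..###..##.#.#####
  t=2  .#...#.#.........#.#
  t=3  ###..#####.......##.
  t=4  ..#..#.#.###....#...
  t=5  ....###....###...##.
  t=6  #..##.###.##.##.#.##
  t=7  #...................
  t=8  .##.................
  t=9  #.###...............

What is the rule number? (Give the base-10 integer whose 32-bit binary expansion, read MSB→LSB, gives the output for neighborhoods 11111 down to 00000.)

2434078120

  ##### -> #   bit 31 = 1  t=1,i=17
  ####. -> .   bit 30 = 0  t=1,i=18
  ###.# -> .   bit 29 = 0  t=6,i=8
  ###.. -> #   bit 28 = 1  t=0,i=13
  ##.## -> .   bit 27 = 0  t=3,i=19
  ##.#. -> .   bit 26 = 0  t=1,i=12
  ##..# -> .   bit 25 = 0  t=0,i=14
  ##... -> #   bit 24 = 1  t=0,i=6
  #.### -> .   bit 23 = 0  t=1,i=15
  #.##. -> .   bit 22 = 0  t=0,i=4
  #.#.# -> .   bit 21 = 0  t=1,i=13
  #.#.. -> #   bit 20 = 1  t=0,i=18
  #..## -> .   bit 19 = 0  t=1,i=4
  #..#. -> #   bit 18 = 1  t=0,i=15
  #...# -> .   bit 17 = 0  t=0,i=0
  #.... -> #   bit 16 = 1  t=0,i=7
  .#### -> .   bit 15 = 0  t=1,i=16
  .###. -> .   bit 14 = 0  t=0,i=12
  .##.# -> .   bit 13 = 0  t=1,i=11
  .##.. -> #   bit 12 = 1  t=0,i=5
  .#.## -> .   bit 11 = 0  t=0,i=3
  .#.#. -> #   bit 10 = 1  t=0,i=17
  .#..# -> .   bit 9 = 0  t=1,i=3
  .#... -> #   bit 8 = 1  t=0,i=19
  ..### -> #   bit 7 = 1  t=0,i=11
  ..##. -> .   bit 6 = 0  t=1,i=10
  ..#.# -> #   bit 5 = 1  t=0,i=2
  ..#.. -> .   bit 4 = 0  t=1,i=2
  ...## -> #   bit 3 = 1  t=0,i=10
  ...#. -> .   bit 2 = 0  t=0,i=1
  ....# -> .   bit 1 = 0  t=0,i=9
  ..... -> .   bit 0 = 0  t=0,i=8
  bits 10010001000101010001010110101000 = 2434078120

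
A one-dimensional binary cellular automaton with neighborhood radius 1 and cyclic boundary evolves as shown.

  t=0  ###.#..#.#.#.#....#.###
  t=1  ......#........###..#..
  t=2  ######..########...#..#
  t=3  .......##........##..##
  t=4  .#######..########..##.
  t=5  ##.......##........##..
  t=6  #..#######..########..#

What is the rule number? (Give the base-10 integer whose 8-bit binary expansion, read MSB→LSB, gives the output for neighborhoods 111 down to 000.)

  ###|.  b7=0 t=0,i=0
  ##.|.  b6=0 t=0,i=2
  #.#|.  b5=0 t=0,i=3
  #..|.  b4=0 t=0,i=5
  .##|#  b3=1 t=0,i=20
  .#.|.  b2=0 t=0,i=4
  ..#|#  b1=1 t=0,i=6
  ...|#  b0=1 t=0,i=15
  bits 00001011 = 11

11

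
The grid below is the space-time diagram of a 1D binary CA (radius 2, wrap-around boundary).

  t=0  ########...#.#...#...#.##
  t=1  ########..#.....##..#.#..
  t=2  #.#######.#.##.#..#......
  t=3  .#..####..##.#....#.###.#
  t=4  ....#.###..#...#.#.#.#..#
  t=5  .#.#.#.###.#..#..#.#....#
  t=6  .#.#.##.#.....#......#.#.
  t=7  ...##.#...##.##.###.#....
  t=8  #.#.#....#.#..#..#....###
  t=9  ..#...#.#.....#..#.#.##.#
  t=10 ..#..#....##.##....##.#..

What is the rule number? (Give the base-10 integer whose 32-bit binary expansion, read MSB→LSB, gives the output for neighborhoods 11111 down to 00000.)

  [31] ##### => #  t=0,i=0
  [30] ####. => #  t=0,i=6
  [29] ###.# => .  t=2,i=8
  [28] ###.. => #  t=0,i=7
  [27] ##.## => .  t=7,i=12
  [26] ##.#. => .  t=2,i=9
  [25] ##..# => #  t=1,i=8
  [24] ##... => .  t=0,i=8
  [23] #.### => .  t=0,i=23
  [22] #.##. => .  t=2,i=12
  [21] #.#.# => #  t=2,i=10
  [20] #.#.. => .  t=0,i=13
  [19] #..## => .  t=1,i=24
  [18] #..#. => .  t=1,i=9
  [17] #...# => .  t=0,i=9
  [16] #.... => #  t=1,i=12
  [15] .#### => .  t=0,i=24
  [14] .###. => #  t=3,i=21
  [13] .##.# => #  t=2,i=13
  [12] .##.. => .  t=1,i=17
  [11] .#.## => #  t=0,i=22
  [10] .#.#. => .  t=0,i=12
  [9] .#..# => .  t=1,i=23
  [8] .#... => .  t=0,i=14
  [7] ..### => #  t=1,i=0
  [6] ..##. => .  t=1,i=16
  [5] ..#.# => .  t=0,i=11
  [4] ..#.. => #  t=0,i=17
  [3] ...## => #  t=1,i=15
  [2] ...#. => #  t=0,i=10
  [1] ....# => .  t=1,i=14
  [0] ..... => #  t=1,i=13
  bits 11010010001000010110100010011101 = 3525404829

3525404829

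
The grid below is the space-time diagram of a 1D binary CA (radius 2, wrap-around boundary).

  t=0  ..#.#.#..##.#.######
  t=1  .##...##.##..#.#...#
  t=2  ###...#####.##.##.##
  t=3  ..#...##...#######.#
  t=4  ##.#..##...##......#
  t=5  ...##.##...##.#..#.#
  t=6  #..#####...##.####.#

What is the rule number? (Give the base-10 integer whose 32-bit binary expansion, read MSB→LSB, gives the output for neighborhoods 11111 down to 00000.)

408271846

  [31] ##### => .  t=0,i=16
  [30] ####. => .  t=0,i=18
  [29] ###.# => .  t=2,i=10
  [28] ###.. => #  t=0,i=19
  [27] ##.## => #  t=1,i=8
  [26] ##.#. => .  t=0,i=11
  [25] ##..# => .  t=0,i=0
  [24] ##... => .  t=1,i=3
  [23] #.### => .  t=0,i=14
  [22] #.##. => #  t=1,i=1
  [21] #.#.# => .  t=0,i=4
  [20] #.#.. => #  t=0,i=6
  [19] #..## => .  t=0,i=8
  [18] #..#. => #  t=0,i=1
  [17] #...# => .  t=1,i=4
  [16] #.... => #  t=4,i=14
  [15] .#### => #  t=0,i=15
  [14] .###. => .  t=4,i=0
  [13] .##.# => #  t=0,i=10
  [12] .##.. => #  t=1,i=2
  [11] .#.## => #  t=0,i=13
  [10] .#.#. => .  t=0,i=3
  [9] .#..# => #  t=0,i=7
  [8] .#... => #  t=1,i=16
  [7] ..### => #  t=2,i=6
  [6] ..##. => #  t=0,i=9
  [5] ..#.# => #  t=0,i=2
  [4] ..#.. => .  t=3,i=2
  [3] ...## => .  t=1,i=5
  [2] ...#. => #  t=1,i=18
  [1] ....# => #  t=4,i=17
  [0] ..... => .  t=4,i=15
  bits 00011000010101011011101111100110 = 408271846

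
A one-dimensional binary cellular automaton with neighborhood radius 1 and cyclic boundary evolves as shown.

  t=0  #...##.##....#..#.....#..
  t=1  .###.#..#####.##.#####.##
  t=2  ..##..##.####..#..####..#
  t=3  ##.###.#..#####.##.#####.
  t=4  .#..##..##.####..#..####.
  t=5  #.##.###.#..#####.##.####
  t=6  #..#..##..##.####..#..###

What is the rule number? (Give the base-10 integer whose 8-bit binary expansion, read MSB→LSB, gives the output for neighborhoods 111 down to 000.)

211

  ###|#  b7=1 t=1,i=2
  ##.|#  b6=1 t=0,i=5
  #.#|.  b5=0 t=0,i=6
  #..|#  b4=1 t=0,i=1
  .##|.  b3=0 t=0,i=4
  .#.|.  b2=0 t=0,i=0
  ..#|#  b1=1 t=0,i=3
  ...|#  b0=1 t=0,i=2
  bits 11010011 = 211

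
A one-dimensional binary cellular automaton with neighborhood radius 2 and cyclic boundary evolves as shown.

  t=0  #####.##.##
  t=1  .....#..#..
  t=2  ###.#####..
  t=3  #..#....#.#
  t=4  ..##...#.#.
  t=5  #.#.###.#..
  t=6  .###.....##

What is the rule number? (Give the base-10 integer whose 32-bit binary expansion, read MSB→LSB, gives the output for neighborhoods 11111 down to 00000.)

  [31] ##### => .  t=0,i=0
  [30] ####. => .  t=0,i=3
  [29] ###.# => .  t=0,i=4
  [28] ###.. => #  t=2,i=8
  [27] ##.## => #  t=0,i=5
  [26] ##.#. => .  t=5,i=7
  [25] ##..# => .  t=2,i=9
  [24] ##... => #  t=4,i=4
  [23] #.### => .  t=0,i=9
  [22] #.##. => .  t=0,i=6
  [21] #.#.# => #  t=5,i=2
  [20] #.#.. => .  t=4,i=9
  [19] #..## => #  t=2,i=10
  [18] #..#. => #  t=1,i=7
  [17] #...# => #  t=4,i=0
  [16] #.... => .  t=1,i=10
  [15] .#### => .  t=0,i=10
  [14] .###. => .  t=2,i=1
  [13] .##.# => .  t=0,i=7
  [12] .##.. => .  t=3,i=0
  [11] .#.## => #  t=3,i=9
  [10] .#.#. => #  t=4,i=8
  [9] .#..# => #  t=1,i=6
  [8] .#... => .  t=1,i=9
  [7] ..### => #  t=2,i=0
  [6] ..##. => #  t=4,i=2
  [5] ..#.# => .  t=3,i=8
  [4] ..#.. => #  t=1,i=5
  [3] ...## => .  t=4,i=1
  [2] ...#. => #  t=1,i=4
  [1] ....# => .  t=1,i=3
  [0] ..... => #  t=1,i=0
  bits 00011001001011100000111011010101 = 422448853

422448853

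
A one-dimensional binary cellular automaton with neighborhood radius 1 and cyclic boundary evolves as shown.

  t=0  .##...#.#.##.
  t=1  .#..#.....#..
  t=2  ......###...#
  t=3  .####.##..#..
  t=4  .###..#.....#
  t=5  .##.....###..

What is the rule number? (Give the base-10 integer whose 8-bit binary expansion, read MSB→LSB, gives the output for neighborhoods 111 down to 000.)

  ### -> #   bit 7 = 1  t=2,i=7
  ##. -> .   bit 6 = 0  t=0,i=2
  #.# -> .   bit 5 = 0  t=0,i=7
  #.. -> .   bit 4 = 0  t=0,i=3
  .## -> #   bit 3 = 1  t=0,i=1
  .#. -> .   bit 2 = 0  t=0,i=6
  ..# -> .   bit 1 = 0  t=0,i=0
  ... -> #   bit 0 = 1  t=0,i=4
  bits 10001001 = 137

137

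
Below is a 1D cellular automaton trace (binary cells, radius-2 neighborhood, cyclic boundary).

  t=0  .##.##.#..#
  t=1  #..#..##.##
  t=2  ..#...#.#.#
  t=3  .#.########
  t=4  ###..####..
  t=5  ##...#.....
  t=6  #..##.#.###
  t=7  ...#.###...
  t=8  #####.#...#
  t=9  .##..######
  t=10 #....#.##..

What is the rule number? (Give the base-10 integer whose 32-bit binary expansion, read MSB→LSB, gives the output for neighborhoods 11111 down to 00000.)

2352369135

  [31] ##### => #  t=3,i=5
  [30] ####. => .  t=3,i=9
  [29] ###.# => .  t=3,i=10
  [28] ###.. => .  t=1,i=0
  [27] ##.## => #  t=0,i=3
  [26] ##.#. => #  t=0,i=6
  [25] ##..# => .  t=1,i=1
  [24] ##... => .  t=5,i=2
  [23] #.### => .  t=1,i=9
  [22] #.##. => .  t=0,i=1
  [21] #.#.# => #  t=2,i=8
  [20] #.#.. => #  t=0,i=7
  [19] #..## => .  t=1,i=5
  [18] #..#. => #  t=0,i=9
  [17] #...# => #  t=2,i=4
  [16] #.... => .  t=5,i=7
  [15] .#### => .  t=3,i=4
  [14] .###. => #  t=1,i=10
  [13] .##.# => .  t=0,i=2
  [12] .##.. => .  t=5,i=1
  [11] .#.## => #  t=0,i=0
  [10] .#.#. => #  t=2,i=7
  [9] .#..# => .  t=0,i=8
  [8] .#... => #  t=2,i=3
  [7] ..### => #  t=4,i=0
  [6] ..##. => #  t=1,i=6
  [5] ..#.# => #  t=0,i=10
  [4] ..#.. => .  t=1,i=3
  [3] ...## => #  t=5,i=10
  [2] ...#. => #  t=2,i=5
  [1] ....# => #  t=5,i=9
  [0] ..... => #  t=5,i=8
  bits 10001100001101100100110111101111 = 2352369135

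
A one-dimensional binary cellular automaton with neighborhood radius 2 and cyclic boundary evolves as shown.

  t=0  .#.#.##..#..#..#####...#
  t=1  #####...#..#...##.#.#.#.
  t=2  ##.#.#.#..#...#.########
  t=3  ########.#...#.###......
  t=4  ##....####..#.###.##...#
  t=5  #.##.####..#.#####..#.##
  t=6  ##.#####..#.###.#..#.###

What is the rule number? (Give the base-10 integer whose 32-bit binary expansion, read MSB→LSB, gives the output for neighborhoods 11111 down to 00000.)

1840639116

  #####|.  b31=0 t=0,i=17
  ####.|#  b30=1 t=0,i=18
  ###.#|#  b29=1 t=2,i=1
  ###..|.  b28=0 t=0,i=19
  ##.##|#  b27=1 t=4,i=17
  ##.#.|#  b26=1 t=1,i=17
  ##..#|.  b25=0 t=0,i=7
  ##...|#  b24=1 t=0,i=20
  #.###|#  b23=1 t=1,i=0
  #.##.|.  b22=0 t=0,i=5
  #.#.#|#  b21=1 t=0,i=1
  #.#..|#  b20=1 t=2,i=7
  #..##|.  b19=0 t=0,i=14
  #..#.|#  b18=1 t=0,i=8
  #...#|.  b17=0 t=0,i=21
  #....|#  b16=1 t=3,i=19
  .####|#  b15=1 t=0,i=16
  .###.|#  b14=1 t=3,i=16
  .##.#|#  b13=1 t=1,i=16
  .##..|.  b12=0 t=0,i=6
  .#.##|#  b11=1 t=0,i=4
  .#.#.|#  b10=1 t=0,i=0
  .#..#|.  b9=0 t=0,i=10
  .#...|.  b8=0 t=1,i=12
  ..###|#  b7=1 t=0,i=15
  ..##.|.  b6=0 t=1,i=15
  ..#.#|.  b5=0 t=0,i=23
  ..#..|.  b4=0 t=0,i=9
  ...##|#  b3=1 t=1,i=14
  ...#.|#  b2=1 t=0,i=22
  ....#|.  b1=0 t=3,i=22
  .....|.  b0=0 t=3,i=20
  bits 01101101101101011110110010001100 = 1840639116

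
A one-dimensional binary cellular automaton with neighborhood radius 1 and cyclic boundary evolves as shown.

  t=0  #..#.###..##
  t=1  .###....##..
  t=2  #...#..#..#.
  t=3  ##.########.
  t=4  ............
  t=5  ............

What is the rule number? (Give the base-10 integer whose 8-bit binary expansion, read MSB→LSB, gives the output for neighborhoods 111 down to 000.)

22

  [7] ### => .  t=0,i=6
  [6] ##. => .  t=0,i=0
  [5] #.# => .  t=0,i=4
  [4] #.. => #  t=0,i=1
  [3] .## => .  t=0,i=5
  [2] .#. => #  t=0,i=3
  [1] ..# => #  t=0,i=2
  [0] ... => .  t=1,i=5
  bits 00010110 = 22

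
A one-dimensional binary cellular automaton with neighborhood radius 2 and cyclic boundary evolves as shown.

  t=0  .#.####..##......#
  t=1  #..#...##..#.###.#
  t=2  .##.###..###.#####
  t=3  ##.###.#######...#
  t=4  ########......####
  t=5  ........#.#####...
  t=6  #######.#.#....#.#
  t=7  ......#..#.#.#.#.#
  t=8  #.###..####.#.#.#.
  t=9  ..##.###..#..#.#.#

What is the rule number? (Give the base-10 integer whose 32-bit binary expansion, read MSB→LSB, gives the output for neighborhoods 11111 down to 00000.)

734939051

  [31] ##### => .  t=2,i=15
  [30] ####. => .  t=0,i=5
  [29] ###.# => #  t=1,i=15
  [28] ###.. => .  t=0,i=6
  [27] ##.## => #  t=1,i=16
  [26] ##.#. => .  t=6,i=7
  [25] ##..# => #  t=0,i=7
  [24] ##... => #  t=0,i=11
  [23] #.### => #  t=0,i=3
  [22] #.##. => #  t=1,i=17
  [21] #.#.# => .  t=0,i=1
  [20] #.#.. => .  t=6,i=10
  [19] #..## => #  t=0,i=8
  [18] #..#. => #  t=1,i=2
  [17] #...# => #  t=1,i=5
  [16] #.... => .  t=0,i=12
  [15] .#### => .  t=0,i=4
  [14] .###. => #  t=1,i=14
  [13] .##.# => .  t=2,i=2
  [12] .##.. => .  t=0,i=10
  [11] .#.## => .  t=0,i=2
  [10] .#.#. => #  t=0,i=0
  [9] .#..# => #  t=7,i=7
  [8] .#... => #  t=1,i=4
  [7] ..### => #  t=2,i=9
  [6] ..##. => .  t=0,i=9
  [5] ..#.# => #  t=0,i=17
  [4] ..#.. => .  t=1,i=3
  [3] ...## => #  t=1,i=6
  [2] ...#. => .  t=0,i=16
  [1] ....# => #  t=0,i=15
  [0] ..... => #  t=0,i=13
  bits 00101011110011100100011110101011 = 734939051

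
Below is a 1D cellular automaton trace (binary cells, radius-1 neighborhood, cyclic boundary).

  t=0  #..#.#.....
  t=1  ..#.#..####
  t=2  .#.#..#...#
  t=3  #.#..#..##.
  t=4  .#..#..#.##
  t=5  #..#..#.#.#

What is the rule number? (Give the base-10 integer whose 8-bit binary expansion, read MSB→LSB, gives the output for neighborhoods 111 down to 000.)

99

  nb ###: next=.  (t=1,i=8, bit7=0)
  nb ##.: next=#  (t=1,i=10, bit6=1)
  nb #.#: next=#  (t=0,i=4, bit5=1)
  nb #..: next=.  (t=0,i=1, bit4=0)
  nb .##: next=.  (t=1,i=7, bit3=0)
  nb .#.: next=.  (t=0,i=0, bit2=0)
  nb ..#: next=#  (t=0,i=2, bit1=1)
  nb ...: next=#  (t=0,i=7, bit0=1)
  bits 01100011 = 99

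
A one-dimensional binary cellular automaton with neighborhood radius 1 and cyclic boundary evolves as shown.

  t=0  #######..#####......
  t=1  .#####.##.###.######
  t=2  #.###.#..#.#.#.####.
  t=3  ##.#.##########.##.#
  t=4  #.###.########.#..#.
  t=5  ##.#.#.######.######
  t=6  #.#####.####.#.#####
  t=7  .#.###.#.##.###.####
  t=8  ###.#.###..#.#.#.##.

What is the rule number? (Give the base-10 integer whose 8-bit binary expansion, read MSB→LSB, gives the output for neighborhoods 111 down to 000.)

  [7] ### => #  t=0,i=1
  [6] ##. => .  t=0,i=6
  [5] #.# => #  t=1,i=0
  [4] #.. => #  t=0,i=7
  [3] .## => .  t=0,i=0
  [2] .#. => #  t=2,i=0
  [1] ..# => #  t=0,i=8
  [0] ... => #  t=0,i=15
  bits 10110111 = 183

183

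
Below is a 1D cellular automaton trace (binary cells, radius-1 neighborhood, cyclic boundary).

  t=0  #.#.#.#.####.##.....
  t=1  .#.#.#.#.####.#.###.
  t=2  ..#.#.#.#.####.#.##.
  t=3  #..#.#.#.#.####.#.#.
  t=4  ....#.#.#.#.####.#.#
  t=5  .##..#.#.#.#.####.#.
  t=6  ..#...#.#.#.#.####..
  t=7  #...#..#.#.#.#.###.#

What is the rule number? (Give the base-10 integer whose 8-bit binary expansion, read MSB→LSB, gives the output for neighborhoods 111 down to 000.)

225

  ### -> #   bit 7 = 1  t=0,i=9
  ##. -> #   bit 6 = 1  t=0,i=11
  #.# -> #   bit 5 = 1  t=0,i=1
  #.. -> .   bit 4 = 0  t=0,i=15
  .## -> .   bit 3 = 0  t=0,i=8
  .#. -> .   bit 2 = 0  t=0,i=0
  ..# -> .   bit 1 = 0  t=0,i=19
  ... -> #   bit 0 = 1  t=0,i=16
  bits 11100001 = 225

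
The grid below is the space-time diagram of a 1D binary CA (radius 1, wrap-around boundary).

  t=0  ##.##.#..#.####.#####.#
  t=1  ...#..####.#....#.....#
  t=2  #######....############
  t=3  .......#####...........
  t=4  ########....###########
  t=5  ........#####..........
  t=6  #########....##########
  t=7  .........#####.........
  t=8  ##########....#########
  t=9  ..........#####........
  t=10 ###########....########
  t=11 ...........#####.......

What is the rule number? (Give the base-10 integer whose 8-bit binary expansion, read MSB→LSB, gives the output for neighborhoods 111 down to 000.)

  [7] ### => .  t=0,i=0
  [6] ##. => .  t=0,i=1
  [5] #.# => .  t=0,i=2
  [4] #.. => #  t=0,i=7
  [3] .## => #  t=0,i=3
  [2] .#. => #  t=0,i=6
  [1] ..# => #  t=0,i=8
  [0] ... => #  t=1,i=1
  bits 00011111 = 31

31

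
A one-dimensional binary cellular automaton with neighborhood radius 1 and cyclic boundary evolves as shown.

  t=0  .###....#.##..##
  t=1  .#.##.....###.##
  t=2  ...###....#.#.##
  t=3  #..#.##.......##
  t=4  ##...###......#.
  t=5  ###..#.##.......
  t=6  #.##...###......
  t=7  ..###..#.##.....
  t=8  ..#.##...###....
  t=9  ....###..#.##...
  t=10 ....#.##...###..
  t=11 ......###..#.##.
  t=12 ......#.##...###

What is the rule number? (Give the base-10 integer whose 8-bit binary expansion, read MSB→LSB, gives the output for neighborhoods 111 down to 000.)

  nb ###: next=.  (t=0,i=2, bit7=0)
  nb ##.: next=#  (t=0,i=3, bit6=1)
  nb #.#: next=.  (t=0,i=0, bit5=0)
  nb #..: next=#  (t=0,i=4, bit4=1)
  nb .##: next=#  (t=0,i=1, bit3=1)
  nb .#.: next=.  (t=0,i=8, bit2=0)
  nb ..#: next=.  (t=0,i=7, bit1=0)
  nb ...: next=.  (t=0,i=5, bit0=0)
  bits 01011000 = 88

88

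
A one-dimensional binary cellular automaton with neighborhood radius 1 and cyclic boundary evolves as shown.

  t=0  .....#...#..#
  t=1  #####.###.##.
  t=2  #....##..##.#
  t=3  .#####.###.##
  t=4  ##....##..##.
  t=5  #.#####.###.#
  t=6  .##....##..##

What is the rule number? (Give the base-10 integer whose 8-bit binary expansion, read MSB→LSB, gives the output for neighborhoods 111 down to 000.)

  ### -> .   bit 7 = 0  t=1,i=1
  ##. -> .   bit 6 = 0  t=1,i=4
  #.# -> #   bit 5 = 1  t=1,i=5
  #.. -> #   bit 4 = 1  t=0,i=0
  .## -> #   bit 3 = 1  t=1,i=0
  .#. -> .   bit 2 = 0  t=0,i=5
  ..# -> #   bit 1 = 1  t=0,i=4
  ... -> #   bit 0 = 1  t=0,i=1
  bits 00111011 = 59

59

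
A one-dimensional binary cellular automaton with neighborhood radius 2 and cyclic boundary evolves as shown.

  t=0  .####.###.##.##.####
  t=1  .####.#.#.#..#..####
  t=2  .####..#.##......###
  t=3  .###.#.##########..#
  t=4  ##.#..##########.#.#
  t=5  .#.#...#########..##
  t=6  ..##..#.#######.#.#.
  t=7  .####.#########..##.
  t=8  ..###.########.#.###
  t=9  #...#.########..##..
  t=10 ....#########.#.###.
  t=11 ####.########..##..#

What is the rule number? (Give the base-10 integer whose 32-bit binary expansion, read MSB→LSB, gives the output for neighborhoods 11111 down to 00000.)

3822165099

  #####|#  b31=1 t=3,i=9
  ####.|#  b30=1 t=0,i=3
  ###.#|#  b29=1 t=0,i=4
  ###..|.  b28=0 t=2,i=4
  ##.##|.  b27=0 t=0,i=0
  ##.#.|.  b26=0 t=1,i=5
  ##..#|#  b25=1 t=2,i=5
  ##...|#  b24=1 t=2,i=11
  #.###|#  b23=1 t=0,i=1
  #.##.|#  b22=1 t=0,i=10
  #.#.#|.  b21=0 t=1,i=6
  #.#..|#  b20=1 t=1,i=10
  #..##|.  b19=0 t=1,i=15
  #..#.|.  b18=0 t=1,i=12
  #...#|.  b17=0 t=5,i=5
  #....|#  b16=1 t=2,i=12
  .####|#  b15=1 t=0,i=2
  .###.|.  b14=0 t=0,i=7
  .##.#|.  b13=0 t=0,i=11
  .##..|#  b12=1 t=2,i=10
  .#.##|#  b11=1 t=2,i=8
  .#.#.|#  b10=1 t=1,i=7
  .#..#|.  b9=0 t=1,i=11
  .#...|.  b8=0 t=5,i=4
  ..###|.  b7=0 t=1,i=16
  ..##.|#  b6=1 t=5,i=18
  ..#.#|#  b5=1 t=2,i=7
  ..#..|.  b4=0 t=1,i=13
  ...##|#  b3=1 t=2,i=16
  ...#.|.  b2=0 t=9,i=3
  ....#|#  b1=1 t=2,i=15
  .....|#  b0=1 t=2,i=13
  bits 11100011110100011001110001101011 = 3822165099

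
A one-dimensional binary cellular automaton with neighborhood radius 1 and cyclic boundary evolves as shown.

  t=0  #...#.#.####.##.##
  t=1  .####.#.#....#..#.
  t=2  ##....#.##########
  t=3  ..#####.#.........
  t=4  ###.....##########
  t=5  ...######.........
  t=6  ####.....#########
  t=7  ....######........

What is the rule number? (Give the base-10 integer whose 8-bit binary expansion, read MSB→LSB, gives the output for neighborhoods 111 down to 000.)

  [7] ### => .  t=0,i=9
  [6] ##. => .  t=0,i=0
  [5] #.# => .  t=0,i=5
  [4] #.. => #  t=0,i=1
  [3] .## => #  t=0,i=8
  [2] .#. => #  t=0,i=4
  [1] ..# => #  t=0,i=3
  [0] ... => #  t=0,i=2
  bits 00011111 = 31

31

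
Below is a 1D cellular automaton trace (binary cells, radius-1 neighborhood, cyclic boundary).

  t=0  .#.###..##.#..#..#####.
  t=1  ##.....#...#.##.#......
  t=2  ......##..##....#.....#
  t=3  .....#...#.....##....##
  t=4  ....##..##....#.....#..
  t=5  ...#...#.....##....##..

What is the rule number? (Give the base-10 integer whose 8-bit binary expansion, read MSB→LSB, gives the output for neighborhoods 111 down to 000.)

6

  nb ###: next=.  (t=0,i=4, bit7=0)
  nb ##.: next=.  (t=0,i=5, bit6=0)
  nb #.#: next=.  (t=0,i=2, bit5=0)
  nb #..: next=.  (t=0,i=6, bit4=0)
  nb .##: next=.  (t=0,i=3, bit3=0)
  nb .#.: next=#  (t=0,i=1, bit2=1)
  nb ..#: next=#  (t=0,i=0, bit1=1)
  nb ...: next=.  (t=1,i=3, bit0=0)
  bits 00000110 = 6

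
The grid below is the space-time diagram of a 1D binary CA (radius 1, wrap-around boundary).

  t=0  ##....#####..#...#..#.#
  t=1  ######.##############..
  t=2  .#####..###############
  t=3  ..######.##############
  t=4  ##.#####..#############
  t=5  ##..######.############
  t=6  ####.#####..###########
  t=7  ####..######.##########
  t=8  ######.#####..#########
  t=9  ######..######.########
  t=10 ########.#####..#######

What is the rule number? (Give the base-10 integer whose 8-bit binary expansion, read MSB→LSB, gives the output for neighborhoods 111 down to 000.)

  ###|#  b7=1 t=0,i=0
  ##.|#  b6=1 t=0,i=1
  #.#|.  b5=0 t=0,i=21
  #..|#  b4=1 t=0,i=2
  .##|.  b3=0 t=0,i=6
  .#.|#  b2=1 t=0,i=13
  ..#|#  b1=1 t=0,i=5
  ...|#  b0=1 t=0,i=3
  bits 11010111 = 215

215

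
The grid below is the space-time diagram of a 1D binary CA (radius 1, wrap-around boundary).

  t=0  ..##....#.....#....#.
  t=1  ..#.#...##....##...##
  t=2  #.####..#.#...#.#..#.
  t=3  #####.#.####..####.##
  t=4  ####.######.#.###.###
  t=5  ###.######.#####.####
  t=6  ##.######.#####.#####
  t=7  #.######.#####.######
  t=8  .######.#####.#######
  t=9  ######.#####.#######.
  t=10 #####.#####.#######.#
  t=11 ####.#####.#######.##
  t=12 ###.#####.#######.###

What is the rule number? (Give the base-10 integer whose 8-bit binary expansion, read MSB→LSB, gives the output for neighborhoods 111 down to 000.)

188

  ### -> #   bit 7 = 1  t=2,i=3
  ##. -> .   bit 6 = 0  t=0,i=3
  #.# -> #   bit 5 = 1  t=1,i=3
  #.. -> #   bit 4 = 1  t=0,i=4
  .## -> #   bit 3 = 1  t=0,i=2
  .#. -> #   bit 2 = 1  t=0,i=8
  ..# -> .   bit 1 = 0  t=0,i=1
  ... -> .   bit 0 = 0  t=0,i=0
  bits 10111100 = 188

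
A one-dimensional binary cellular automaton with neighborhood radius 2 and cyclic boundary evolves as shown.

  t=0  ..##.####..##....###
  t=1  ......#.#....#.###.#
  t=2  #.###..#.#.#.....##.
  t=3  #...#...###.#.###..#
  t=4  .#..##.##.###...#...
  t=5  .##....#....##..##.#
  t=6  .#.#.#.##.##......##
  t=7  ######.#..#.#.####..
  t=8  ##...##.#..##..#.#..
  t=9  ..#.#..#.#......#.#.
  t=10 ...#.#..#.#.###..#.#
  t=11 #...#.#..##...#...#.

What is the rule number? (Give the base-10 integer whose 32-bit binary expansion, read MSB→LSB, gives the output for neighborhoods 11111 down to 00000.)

  nb #####: next=.  (t=7,i=2, bit31=0)
  nb ####.: next=.  (t=0,i=7, bit30=0)
  nb ###.#: next=#  (t=1,i=17, bit29=1)
  nb ###..: next=#  (t=0,i=8, bit28=1)
  nb ##.##: next=.  (t=0,i=4, bit27=0)
  nb ##.#.: next=#  (t=1,i=18, bit26=1)
  nb ##..#: next=.  (t=0,i=0, bit25=0)
  nb ##...: next=#  (t=0,i=13, bit24=1)
  nb #.###: next=.  (t=0,i=5, bit23=0)
  nb #.##.: next=#  (t=4,i=7, bit22=1)
  nb #.#.#: next=#  (t=2,i=0, bit21=1)
  nb #.#..: next=.  (t=1,i=8, bit20=0)
  nb #..##: next=.  (t=0,i=1, bit19=0)
  nb #..#.: next=.  (t=2,i=6, bit18=0)
  nb #...#: next=.  (t=3,i=2, bit17=0)
  nb #....: next=.  (t=0,i=14, bit16=0)
  nb .####: next=#  (t=0,i=6, bit15=1)
  nb .###.: next=.  (t=0,i=18, bit14=0)
  nb .##.#: next=.  (t=0,i=3, bit13=0)
  nb .##..: next=.  (t=0,i=12, bit12=0)
  nb .#.##: next=.  (t=1,i=14, bit11=0)
  nb .#.#.: next=#  (t=1,i=7, bit10=1)
  nb .#..#: next=#  (t=4,i=2, bit9=1)
  nb .#...: next=#  (t=1,i=0, bit8=1)
  nb ..###: next=#  (t=0,i=17, bit7=1)
  nb ..##.: next=.  (t=0,i=2, bit6=0)
  nb ..#.#: next=.  (t=1,i=6, bit5=0)
  nb ..#..: next=#  (t=3,i=4, bit4=1)
  nb ...##: next=#  (t=0,i=16, bit3=1)
  nb ...#.: next=.  (t=1,i=5, bit2=0)
  nb ....#: next=#  (t=0,i=15, bit1=1)
  nb .....: next=#  (t=1,i=2, bit0=1)
  bits 00110101011000001000011110011011 = 895518619

895518619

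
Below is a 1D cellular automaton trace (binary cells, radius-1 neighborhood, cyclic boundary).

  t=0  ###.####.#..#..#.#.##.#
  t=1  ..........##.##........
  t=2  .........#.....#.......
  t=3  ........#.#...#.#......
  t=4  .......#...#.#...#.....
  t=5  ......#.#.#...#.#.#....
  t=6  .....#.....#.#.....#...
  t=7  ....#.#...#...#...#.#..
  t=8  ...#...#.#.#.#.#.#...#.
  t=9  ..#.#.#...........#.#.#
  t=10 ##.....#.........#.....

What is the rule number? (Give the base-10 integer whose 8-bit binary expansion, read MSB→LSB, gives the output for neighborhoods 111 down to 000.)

  ### -> .   bit 7 = 0  t=0,i=0
  ##. -> .   bit 6 = 0  t=0,i=2
  #.# -> .   bit 5 = 0  t=0,i=3
  #.. -> #   bit 4 = 1  t=0,i=10
  .## -> .   bit 3 = 0  t=0,i=4
  .#. -> .   bit 2 = 0  t=0,i=9
  ..# -> #   bit 1 = 1  t=0,i=11
  ... -> .   bit 0 = 0  t=1,i=0
  bits 00010010 = 18

18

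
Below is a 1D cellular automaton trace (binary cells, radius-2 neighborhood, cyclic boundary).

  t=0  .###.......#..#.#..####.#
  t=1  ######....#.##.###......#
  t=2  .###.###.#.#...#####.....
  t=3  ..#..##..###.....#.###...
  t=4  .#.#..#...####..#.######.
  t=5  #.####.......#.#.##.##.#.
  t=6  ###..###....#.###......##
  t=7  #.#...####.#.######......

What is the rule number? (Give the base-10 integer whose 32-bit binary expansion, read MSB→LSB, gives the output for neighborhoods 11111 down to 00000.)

  #####|#  b31=1 t=1,i=1
  ####.|.  b30=0 t=0,i=21
  ###.#|.  b29=0 t=0,i=22
  ###..|#  b28=1 t=0,i=3
  ##.##|.  b27=0 t=1,i=14
  ##.#.|.  b26=0 t=0,i=23
  ##..#|.  b25=0 t=3,i=7
  ##...|#  b24=1 t=0,i=4
  #.###|#  b23=1 t=0,i=1
  #.##.|.  b22=0 t=1,i=12
  #.#.#|#  b21=1 t=0,i=24
  #.#..|#  b20=1 t=0,i=16
  #..##|.  b19=0 t=0,i=18
  #..#.|#  b18=1 t=0,i=13
  #...#|.  b17=0 t=2,i=13
  #....|#  b16=1 t=0,i=5
  .####|.  b15=0 t=0,i=20
  .###.|#  b14=1 t=0,i=2
  .##.#|.  b13=0 t=1,i=13
  .##..|#  b12=1 t=3,i=6
  .#.##|#  b11=1 t=0,i=0
  .#.#.|#  b10=1 t=0,i=15
  .#..#|#  b9=1 t=0,i=12
  .#...|.  b8=0 t=2,i=12
  ..###|.  b7=0 t=0,i=19
  ..##.|.  b6=0 t=3,i=5
  ..#.#|.  b5=0 t=0,i=14
  ..#..|.  b4=0 t=0,i=11
  ...##|.  b3=0 t=1,i=23
  ...#.|#  b2=1 t=0,i=10
  ....#|.  b1=0 t=0,i=9
  .....|.  b0=0 t=0,i=6
  bits 10010001101101010101111000000100 = 2444582404

2444582404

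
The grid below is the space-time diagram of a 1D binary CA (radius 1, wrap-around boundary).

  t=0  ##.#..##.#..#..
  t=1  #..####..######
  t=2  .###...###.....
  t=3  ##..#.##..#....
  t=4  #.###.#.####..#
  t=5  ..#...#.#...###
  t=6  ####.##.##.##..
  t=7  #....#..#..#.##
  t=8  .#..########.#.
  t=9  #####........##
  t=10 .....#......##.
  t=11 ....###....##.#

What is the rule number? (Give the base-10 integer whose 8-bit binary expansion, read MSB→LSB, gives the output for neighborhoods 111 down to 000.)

30

  nb ###: next=.  (t=1,i=4, bit7=0)
  nb ##.: next=.  (t=0,i=1, bit6=0)
  nb #.#: next=.  (t=0,i=2, bit5=0)
  nb #..: next=#  (t=0,i=4, bit4=1)
  nb .##: next=#  (t=0,i=0, bit3=1)
  nb .#.: next=#  (t=0,i=3, bit2=1)
  nb ..#: next=#  (t=0,i=5, bit1=1)
  nb ...: next=.  (t=2,i=5, bit0=0)
  bits 00011110 = 30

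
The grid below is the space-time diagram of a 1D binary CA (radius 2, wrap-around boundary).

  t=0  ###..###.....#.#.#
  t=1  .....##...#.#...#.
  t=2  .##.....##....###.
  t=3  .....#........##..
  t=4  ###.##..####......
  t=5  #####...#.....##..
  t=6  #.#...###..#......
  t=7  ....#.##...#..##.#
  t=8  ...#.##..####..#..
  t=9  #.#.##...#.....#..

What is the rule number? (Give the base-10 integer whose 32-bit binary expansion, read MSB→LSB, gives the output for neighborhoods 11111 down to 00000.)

  nb #####: next=#  (t=5,i=2, bit31=1)
  nb ####.: next=.  (t=0,i=1, bit30=0)
  nb ###.#: next=#  (t=4,i=2, bit29=1)
  nb ###..: next=.  (t=0,i=2, bit28=0)
  nb ##.##: next=#  (t=4,i=3, bit27=1)
  nb ##.#.: next=.  (t=7,i=16, bit26=0)
  nb ##..#: next=.  (t=0,i=3, bit25=0)
  nb ##...: next=.  (t=0,i=8, bit24=0)
  nb #.###: next=.  (t=0,i=17, bit23=0)
  nb #.##.: next=#  (t=4,i=4, bit22=1)
  nb #.#.#: next=.  (t=0,i=15, bit21=0)
  nb #.#..: next=.  (t=1,i=12, bit20=0)
  nb #..##: next=.  (t=0,i=4, bit19=0)
  nb #..#.: next=.  (t=6,i=10, bit18=0)
  nb #...#: next=#  (t=1,i=8, bit17=1)
  nb #....: next=.  (t=0,i=9, bit16=0)
  nb .####: next=.  (t=0,i=0, bit15=0)
  nb .###.: next=#  (t=0,i=6, bit14=1)
  nb .##.#: next=#  (t=7,i=15, bit13=1)
  nb .##..: next=.  (t=1,i=6, bit12=0)
  nb .#.##: next=#  (t=0,i=16, bit11=1)
  nb .#.#.: next=.  (t=0,i=14, bit10=0)
  nb .#..#: next=#  (t=7,i=12, bit9=1)
  nb .#...: next=.  (t=1,i=13, bit8=0)
  nb ..###: next=#  (t=0,i=5, bit7=1)
  nb ..##.: next=.  (t=1,i=5, bit6=0)
  nb ..#.#: next=.  (t=0,i=13, bit5=0)
  nb ..#..: next=#  (t=1,i=16, bit4=1)
  nb ...##: next=.  (t=1,i=4, bit3=0)
  nb ...#.: next=#  (t=0,i=12, bit2=1)
  nb ....#: next=.  (t=0,i=11, bit1=0)
  nb .....: next=#  (t=0,i=10, bit0=1)
  bits 10101000010000100110101010010101 = 2822924949

2822924949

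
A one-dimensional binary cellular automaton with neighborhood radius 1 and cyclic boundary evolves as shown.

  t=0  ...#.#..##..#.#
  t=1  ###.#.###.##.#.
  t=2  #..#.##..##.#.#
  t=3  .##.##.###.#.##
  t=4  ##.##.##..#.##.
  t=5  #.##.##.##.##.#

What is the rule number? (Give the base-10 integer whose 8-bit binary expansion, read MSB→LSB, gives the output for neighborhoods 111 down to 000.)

59

  [7] ### => .  t=1,i=1
  [6] ##. => .  t=0,i=9
  [5] #.# => #  t=0,i=4
  [4] #.. => #  t=0,i=0
  [3] .## => #  t=0,i=8
  [2] .#. => .  t=0,i=3
  [1] ..# => #  t=0,i=2
  [0] ... => #  t=0,i=1
  bits 00111011 = 59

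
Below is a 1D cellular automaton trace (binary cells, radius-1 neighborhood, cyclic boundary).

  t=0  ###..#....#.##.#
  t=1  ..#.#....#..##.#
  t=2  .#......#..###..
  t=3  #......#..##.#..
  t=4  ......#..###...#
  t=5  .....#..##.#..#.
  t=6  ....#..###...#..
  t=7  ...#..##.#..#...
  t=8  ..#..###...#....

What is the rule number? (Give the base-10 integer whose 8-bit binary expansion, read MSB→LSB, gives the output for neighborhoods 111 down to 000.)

  [7] ### => .  t=0,i=0
  [6] ##. => #  t=0,i=2
  [5] #.# => .  t=0,i=11
  [4] #.. => .  t=0,i=3
  [3] .## => #  t=0,i=12
  [2] .#. => .  t=0,i=5
  [1] ..# => #  t=0,i=4
  [0] ... => .  t=0,i=7
  bits 01001010 = 74

74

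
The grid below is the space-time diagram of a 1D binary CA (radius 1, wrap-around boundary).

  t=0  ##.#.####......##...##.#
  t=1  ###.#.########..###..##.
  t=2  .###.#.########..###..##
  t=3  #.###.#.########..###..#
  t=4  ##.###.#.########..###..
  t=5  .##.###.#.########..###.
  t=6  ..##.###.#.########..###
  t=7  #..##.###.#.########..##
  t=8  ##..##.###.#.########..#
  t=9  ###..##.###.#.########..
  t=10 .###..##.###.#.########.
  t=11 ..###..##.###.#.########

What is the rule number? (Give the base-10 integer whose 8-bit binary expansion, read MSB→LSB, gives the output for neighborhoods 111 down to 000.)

  nb ###: next=#  (t=0,i=0, bit7=1)
  nb ##.: next=#  (t=0,i=1, bit6=1)
  nb #.#: next=#  (t=0,i=2, bit5=1)
  nb #..: next=#  (t=0,i=9, bit4=1)
  nb .##: next=.  (t=0,i=5, bit3=0)
  nb .#.: next=.  (t=0,i=3, bit2=0)
  nb ..#: next=.  (t=0,i=14, bit1=0)
  nb ...: next=#  (t=0,i=10, bit0=1)
  bits 11110001 = 241

241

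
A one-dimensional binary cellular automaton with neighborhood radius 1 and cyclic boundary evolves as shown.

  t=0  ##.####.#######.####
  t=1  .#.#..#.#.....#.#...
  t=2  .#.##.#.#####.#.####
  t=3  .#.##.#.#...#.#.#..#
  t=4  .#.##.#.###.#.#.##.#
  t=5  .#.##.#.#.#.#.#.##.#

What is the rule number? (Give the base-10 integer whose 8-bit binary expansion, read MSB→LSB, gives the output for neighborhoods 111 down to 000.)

93

  ### -> .   bit 7 = 0  t=0,i=0
  ##. -> #   bit 6 = 1  t=0,i=1
  #.# -> .   bit 5 = 0  t=0,i=2
  #.. -> #   bit 4 = 1  t=1,i=4
  .## -> #   bit 3 = 1  t=0,i=3
  .#. -> #   bit 2 = 1  t=1,i=1
  ..# -> .   bit 1 = 0  t=1,i=0
  ... -> #   bit 0 = 1  t=1,i=10
  bits 01011101 = 93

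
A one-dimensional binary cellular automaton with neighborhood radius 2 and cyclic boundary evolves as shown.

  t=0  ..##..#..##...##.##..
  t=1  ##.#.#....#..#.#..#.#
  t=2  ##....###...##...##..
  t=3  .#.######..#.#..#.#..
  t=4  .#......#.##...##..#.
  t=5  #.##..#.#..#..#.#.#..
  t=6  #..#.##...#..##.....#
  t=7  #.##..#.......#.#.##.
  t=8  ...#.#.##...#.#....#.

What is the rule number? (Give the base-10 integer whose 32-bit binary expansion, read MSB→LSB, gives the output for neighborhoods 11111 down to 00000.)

  nb #####: next=.  (t=3,i=5, bit31=0)
  nb ####.: next=.  (t=3,i=7, bit30=0)
  nb ###.#: next=#  (t=1,i=1, bit29=1)
  nb ###..: next=#  (t=2,i=8, bit28=1)
  nb ##.##: next=.  (t=0,i=16, bit27=0)
  nb ##.#.: next=.  (t=1,i=2, bit26=0)
  nb ##..#: next=.  (t=0,i=4, bit25=0)
  nb ##...: next=.  (t=0,i=11, bit24=0)
  nb #.###: next=.  (t=1,i=20, bit23=0)
  nb #.##.: next=.  (t=0,i=17, bit22=0)
  nb #.#.#: next=.  (t=1,i=3, bit21=0)
  nb #.#..: next=.  (t=1,i=5, bit20=0)
  nb #..##: next=.  (t=0,i=8, bit19=0)
  nb #..#.: next=#  (t=0,i=5, bit18=1)
  nb #...#: next=.  (t=0,i=12, bit17=0)
  nb #....: next=#  (t=0,i=20, bit16=1)
  nb .####: next=.  (t=3,i=4, bit15=0)
  nb .###.: next=#  (t=1,i=0, bit14=1)
  nb .##.#: next=#  (t=0,i=15, bit13=1)
  nb .##..: next=#  (t=0,i=3, bit12=1)
  nb .#.##: next=.  (t=1,i=19, bit11=0)
  nb .#.#.: next=.  (t=1,i=4, bit10=0)
  nb .#..#: next=.  (t=0,i=7, bit9=0)
  nb .#...: next=#  (t=1,i=6, bit8=1)
  nb ..###: next=#  (t=2,i=6, bit7=1)
  nb ..##.: next=.  (t=0,i=2, bit6=0)
  nb ..#.#: next=#  (t=1,i=13, bit5=1)
  nb ..#..: next=.  (t=0,i=6, bit4=0)
  nb ...##: next=#  (t=0,i=1, bit3=1)
  nb ...#.: next=.  (t=1,i=9, bit2=0)
  nb ....#: next=#  (t=0,i=0, bit1=1)
  nb .....: next=.  (t=4,i=4, bit0=0)
  bits 00110000000001010111000110101010 = 805663146

805663146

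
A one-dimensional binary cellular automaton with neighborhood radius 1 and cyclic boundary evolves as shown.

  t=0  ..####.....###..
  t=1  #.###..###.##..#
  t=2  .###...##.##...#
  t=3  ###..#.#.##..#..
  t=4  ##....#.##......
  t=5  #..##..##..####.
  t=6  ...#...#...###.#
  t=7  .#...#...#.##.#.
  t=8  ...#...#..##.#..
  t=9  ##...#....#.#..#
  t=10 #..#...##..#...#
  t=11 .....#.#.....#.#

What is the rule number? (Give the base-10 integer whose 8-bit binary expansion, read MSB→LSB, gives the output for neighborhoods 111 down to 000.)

  ###|#  b7=1 t=0,i=3
  ##.|.  b6=0 t=0,i=5
  #.#|#  b5=1 t=1,i=1
  #..|.  b4=0 t=0,i=6
  .##|#  b3=1 t=0,i=2
  .#.|.  b2=0 t=2,i=15
  ..#|.  b1=0 t=0,i=1
  ...|#  b0=1 t=0,i=0
  bits 10101001 = 169

169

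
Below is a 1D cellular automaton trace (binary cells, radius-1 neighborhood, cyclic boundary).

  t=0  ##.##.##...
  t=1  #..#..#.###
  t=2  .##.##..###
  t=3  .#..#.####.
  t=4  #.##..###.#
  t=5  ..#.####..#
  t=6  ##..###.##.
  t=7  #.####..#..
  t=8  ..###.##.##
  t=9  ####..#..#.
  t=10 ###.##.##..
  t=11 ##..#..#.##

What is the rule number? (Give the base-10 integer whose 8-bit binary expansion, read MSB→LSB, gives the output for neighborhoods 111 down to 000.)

  ###|#  b7=1 t=1,i=9
  ##.|.  b6=0 t=0,i=1
  #.#|.  b5=0 t=0,i=2
  #..|#  b4=1 t=0,i=8
  .##|#  b3=1 t=0,i=0
  .#.|.  b2=0 t=1,i=3
  ..#|#  b1=1 t=0,i=10
  ...|#  b0=1 t=0,i=9
  bits 10011011 = 155

155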